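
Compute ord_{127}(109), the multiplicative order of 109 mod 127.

126

Since 109 ∈ (Z/127Z)^×, its order divides φ(127) = 127 − 1 = 126 = 2 · 3^2 · 7.
Divisors of 126: 1, 2, 3, 6, 7, 9, 14, 18, 21, 42, 63, 126.
Test each divisor d:
109^1 ≡ 109 (mod 127)
109^2 ≡ 70 (mod 127)
109^3 ≡ 10 (mod 127)
109^6 ≡ 100 (mod 127)
109^7 ≡ 105 (mod 127)
109^9 ≡ 111 (mod 127)
109^14 ≡ 103 (mod 127)
109^18 ≡ 2 (mod 127)
109^21 ≡ 20 (mod 127)
109^42 ≡ 19 (mod 127)
109^63 ≡ 126 (mod 127)
109^126 ≡ 1 (mod 127) ✓
So ord_127(109) = 126.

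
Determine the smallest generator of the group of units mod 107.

φ(107) = 107 − 1 = 106 = 2 · 53.
Test candidates g = 2, 3, … against the prime factors q ∈ {2, 53} of φ(107): g is a generator iff g^(106/q) ≢ 1 for every such q.
g = 2: 2^53 ≡ 106; 2^2 ≡ 4 — none is 1, so 2 is a primitive root.
The smallest primitive root modulo 107 is 2.

2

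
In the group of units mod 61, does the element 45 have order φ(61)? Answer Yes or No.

φ(61) = 61 − 1 = 60 = 2^2 · 3 · 5.
45 is a primitive root mod 61 iff 45^(φ(61)/q) ≢ 1 for every prime q | φ(61), i.e. q ∈ {2, 3, 5}.
45^30 ≡ 1 (mod 61)  [q = 2: ≡ 1 ✗]
45^20 ≡ 47 (mod 61)  [q = 3: ≢ 1 ✓]
45^12 ≡ 34 (mod 61)  [q = 5: ≢ 1 ✓]
The check at q = 2 fails, so 45 generates a proper subgroup.

No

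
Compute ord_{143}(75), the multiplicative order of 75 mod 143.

30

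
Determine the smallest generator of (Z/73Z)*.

φ(73) = 73 − 1 = 72 = 2^3 · 3^2.
Test candidates g = 2, 3, … against the prime factors q ∈ {2, 3} of φ(73): g is a generator iff g^(72/q) ≢ 1 for every such q.
g = 2: 2^36 ≡ 1 — hits 1, so not a primitive root.
g = 3: 3^36 ≡ 1 — hits 1, so not a primitive root.
g = 4: 4^36 ≡ 1 — hits 1, so not a primitive root.
g = 5: 5^36 ≡ 72; 5^24 ≡ 8 — none is 1, so 5 is a primitive root.
Hence the least primitive root of 73 is 5.

5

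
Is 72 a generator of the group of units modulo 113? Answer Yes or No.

φ(113) = 113 − 1 = 112 = 2^4 · 7.
72 is a primitive root mod 113 iff 72^(φ(113)/q) ≢ 1 for every prime q | φ(113), i.e. q ∈ {2, 7}.
72^56 ≡ 1 (mod 113)  [q = 2: ≡ 1 ✗]
72^16 ≡ 16 (mod 113)  [q = 7: ≢ 1 ✓]
72^56 ≡ 1 shows ord(72) | 56, strictly less than φ(113); not a primitive root.

No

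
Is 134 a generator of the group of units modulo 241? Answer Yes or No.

No

φ(241) = 241 − 1 = 240 = 2^4 · 3 · 5.
134 is a primitive root mod 241 iff 134^(φ(241)/q) ≢ 1 for every prime q | φ(241), i.e. q ∈ {2, 3, 5}.
134^120 ≡ 1 (mod 241)  [q = 2: ≡ 1 ✗]
134^80 ≡ 225 (mod 241)  [q = 3: ≢ 1 ✓]
134^48 ≡ 91 (mod 241)  [q = 5: ≢ 1 ✓]
Since 134^120 ≡ 1, the order of 134 divides 120 < 240, so 134 is not a primitive root.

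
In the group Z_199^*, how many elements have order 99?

60

φ(199) = 199 − 1 = 198 = 2 · 3^2 · 11.
(Z/199Z)^× is cyclic (|G| = 198); a cyclic group of order m has exactly φ(d) elements of each order d | m, and none otherwise.
99 = 3^2 · 11 divides 198, and φ(99) = 60.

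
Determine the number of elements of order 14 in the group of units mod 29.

φ(29) = 29 − 1 = 28 = 2^2 · 7.
In a cyclic group of order 28, there are φ(d) elements of order d for each divisor d of 28, and zero for non-divisors.
14 = 2 · 7 divides 28, and φ(14) = 6.

6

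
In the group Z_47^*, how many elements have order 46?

22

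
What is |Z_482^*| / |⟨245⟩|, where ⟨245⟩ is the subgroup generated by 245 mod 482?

Since 245 ∈ (Z/482Z)^×, its order divides φ(482) = φ(2)·φ(241) = 1·240 = 240 = 2^4 · 3 · 5.
Divisors of 240: 1, 2, 3, 4, 5, 6, 8, 10, 12, 15, 16, 20, 24, 30, 40, 48, 60, 80, 120, 240.
Compute 245^d (mod 482) for the divisors d until we hit 1:
245^1 ≡ 245
245^2 ≡ 257
245^3 ≡ 305
245^4 ≡ 15
245^5 ≡ 301
245^6 ≡ 481
245^8 ≡ 225
245^10 ≡ 467
245^12 ≡ 1
The order of 245 is 12, so the subgroup it generates has 12 elements.
Index = |(Z/482Z)^×| / |⟨245⟩| = 240 / 12 = 20.

20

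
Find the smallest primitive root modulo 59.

φ(59) = 59 − 1 = 58 = 2 · 29.
g is a primitive root iff g^(58/q) ≢ 1 (mod 59) for each prime q ∈ {2, 29}.
g = 2: 2^29 ≡ 58; 2^2 ≡ 4 — none is 1, so 2 is a primitive root.
So 2 is the smallest generator of (Z/59Z)^×.

2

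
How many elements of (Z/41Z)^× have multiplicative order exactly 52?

φ(41) = 41 − 1 = 40 = 2^3 · 5.
Since (Z/41Z)^× is cyclic of order 40, the number of elements of order d is φ(d) when d | 40 and 0 otherwise.
52 does not divide 40, so no element of (Z/41Z)^× has order 52.

0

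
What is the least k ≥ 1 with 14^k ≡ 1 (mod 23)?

22

ord(14) | φ(23) = 23 − 1 = 22 = 2 · 11.
Divisors of 22: 1, 2, 11, 22.
Compute 14^d (mod 23) for the divisors d until we hit 1:
14^1 ≡ 14 (mod 23)
14^2 ≡ 12 (mod 23)
14^11 ≡ 22 (mod 23)
14^22 ≡ 1 (mod 23) ✓
Therefore the multiplicative order of 14 modulo 23 is 22.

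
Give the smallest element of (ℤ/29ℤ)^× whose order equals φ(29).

2

φ(29) = 29 − 1 = 28 = 2^2 · 7.
g is a primitive root iff g^(28/q) ≢ 1 (mod 29) for each prime q ∈ {2, 7}.
g = 2: 2^14 ≡ 28; 2^4 ≡ 16 — none is 1, so 2 is a primitive root.
So 2 is the smallest generator of (Z/29Z)^×.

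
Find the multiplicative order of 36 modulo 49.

7

The order of 36 must divide φ(49) = φ(7^2) = 7·(7−1) = 42 = 2 · 3 · 7.
Divisors of 42: 1, 2, 3, 6, 7, 14, 21, 42.
Test each divisor d:
36^1 ≡ 36 (mod 49)
36^2 ≡ 22 (mod 49)
36^3 ≡ 8 (mod 49)
36^6 ≡ 15 (mod 49)
36^7 ≡ 1 (mod 49) ✓
The smallest such exponent is 7, so the order of 36 is 7.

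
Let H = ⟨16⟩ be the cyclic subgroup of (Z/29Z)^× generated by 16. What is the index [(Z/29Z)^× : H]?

4

The order of 16 must divide φ(29) = 29 − 1 = 28 = 2^2 · 7.
Divisors of 28: 1, 2, 4, 7, 14, 28.
Check 16^d mod 29 for each divisor in increasing order:
16^1 ≡ 16
16^2 ≡ 24
16^4 ≡ 25
16^7 ≡ 1
Thus |⟨16⟩| = ord(16) = 7.
[(Z/29Z)^× : ⟨16⟩] = 28/7 = 4.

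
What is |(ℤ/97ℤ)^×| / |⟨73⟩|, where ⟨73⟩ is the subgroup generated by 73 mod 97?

4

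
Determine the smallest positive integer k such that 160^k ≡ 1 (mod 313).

312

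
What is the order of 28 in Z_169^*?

ord(28) | φ(169) = φ(13^2) = 13·(13−1) = 156 = 2^2 · 3 · 13.
Divisors of 156: 1, 2, 3, 4, 6, 12, 13, 26, 39, 52, 78, 156.
Evaluate successive powers at the divisors of 156:
28^1 ≡ 28 (mod 169)
28^2 ≡ 108 (mod 169)
28^3 ≡ 151 (mod 169)
28^4 ≡ 3 (mod 169)
28^6 ≡ 155 (mod 169)
28^12 ≡ 27 (mod 169)
28^13 ≡ 80 (mod 169)
28^26 ≡ 147 (mod 169)
28^39 ≡ 99 (mod 169)
28^52 ≡ 146 (mod 169)
28^78 ≡ 168 (mod 169)
28^156 ≡ 1 (mod 169) ✓
Hence ord(28) = 156.

156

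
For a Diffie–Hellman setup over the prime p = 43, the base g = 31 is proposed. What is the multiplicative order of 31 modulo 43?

ord(31) | φ(43) = 43 − 1 = 42 = 2 · 3 · 7.
Divisors of 42: 1, 2, 3, 6, 7, 14, 21, 42.
Compute 31^d (mod 43) for the divisors d until we hit 1:
31^1 ≡ 31 (mod 43)
31^2 ≡ 15 (mod 43)
31^3 ≡ 35 (mod 43)
31^6 ≡ 21 (mod 43)
31^7 ≡ 6 (mod 43)
31^14 ≡ 36 (mod 43)
31^21 ≡ 1 (mod 43) ✓
The smallest such exponent is 21, so the order of 31 is 21.

21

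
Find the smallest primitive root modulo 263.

5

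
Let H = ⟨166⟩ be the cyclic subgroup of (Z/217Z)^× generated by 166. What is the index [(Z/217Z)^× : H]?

The order of 166 must divide φ(217) = φ(7·31) = (7−1)·(31−1) = 6·30 = 180 = 2^2 · 3^2 · 5.
Divisors of 180: 1, 2, 3, 4, 5, 6, 9, 10, 12, 15, 18, 20, 30, 36, 45, 60, 90, 180.
Evaluate successive powers at the divisors of 180:
166^1 ≡ 166
166^2 ≡ 214
166^3 ≡ 153
166^4 ≡ 9
166^5 ≡ 192
166^6 ≡ 190
166^9 ≡ 209
166^10 ≡ 191
166^12 ≡ 78
166^15 ≡ 216
166^18 ≡ 64
166^20 ≡ 25
166^30 ≡ 1
So ord_217(166) = 30, hence |⟨166⟩| = 30.
Index = |(Z/217Z)^×| / |⟨166⟩| = 180 / 30 = 6.

6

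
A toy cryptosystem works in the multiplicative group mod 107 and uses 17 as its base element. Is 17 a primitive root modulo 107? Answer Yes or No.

φ(107) = 107 − 1 = 106 = 2 · 53.
17 is a primitive root mod 107 iff 17^(φ(107)/q) ≢ 1 for every prime q | φ(107), i.e. q ∈ {2, 53}.
17^53 ≡ 106 (mod 107)  [q = 2: ≢ 1 ✓]
17^2 ≡ 75 (mod 107)  [q = 53: ≢ 1 ✓]
None equal 1, so ord_107(17) = 106: 17 is a primitive root.

Yes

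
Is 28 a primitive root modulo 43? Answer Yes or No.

φ(43) = 43 − 1 = 42 = 2 · 3 · 7.
28 is a primitive root mod 43 iff 28^(φ(43)/q) ≢ 1 for every prime q | φ(43), i.e. q ∈ {2, 3, 7}.
28^21 ≡ 42 (mod 43)  [q = 2: ≢ 1 ✓]
28^14 ≡ 6 (mod 43)  [q = 3: ≢ 1 ✓]
28^6 ≡ 11 (mod 43)  [q = 7: ≢ 1 ✓]
All checks pass, so 28 has order 42 and is a primitive root modulo 43.

Yes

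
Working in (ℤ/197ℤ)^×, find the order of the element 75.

ord(75) | φ(197) = 197 − 1 = 196 = 2^2 · 7^2.
Divisors of 196: 1, 2, 4, 7, 14, 28, 49, 98, 196.
Compute 75^d (mod 197) for the divisors d until we hit 1:
75^1 ≡ 75 (mod 197)
75^2 ≡ 109 (mod 197)
75^4 ≡ 61 (mod 197)
75^7 ≡ 68 (mod 197)
75^14 ≡ 93 (mod 197)
75^28 ≡ 178 (mod 197)
75^49 ≡ 14 (mod 197)
75^98 ≡ 196 (mod 197)
75^196 ≡ 1 (mod 197) ✓
Therefore the multiplicative order of 75 modulo 197 is 196.

196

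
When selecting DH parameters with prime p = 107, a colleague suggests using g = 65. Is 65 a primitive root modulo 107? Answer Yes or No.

Yes

φ(107) = 107 − 1 = 106 = 2 · 53.
65 is a primitive root mod 107 iff 65^(φ(107)/q) ≢ 1 for every prime q | φ(107), i.e. q ∈ {2, 53}.
65^53 ≡ 106 (mod 107)  [q = 2: ≢ 1 ✓]
65^2 ≡ 52 (mod 107)  [q = 53: ≢ 1 ✓]
None equal 1, so ord_107(65) = 106: 65 is a primitive root.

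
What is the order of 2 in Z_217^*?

ord(2) | φ(217) = φ(7·31) = (7−1)·(31−1) = 6·30 = 180 = 2^2 · 3^2 · 5.
Divisors of 180: 1, 2, 3, 4, 5, 6, 9, 10, 12, 15, 18, 20, 30, 36, 45, 60, 90, 180.
Check 2^d mod 217 for each divisor in increasing order:
2^1 ≡ 2
2^2 ≡ 4
2^3 ≡ 8
2^4 ≡ 16
2^5 ≡ 32
2^6 ≡ 64
2^9 ≡ 78
2^10 ≡ 156
2^12 ≡ 190
2^15 ≡ 1
Therefore the multiplicative order of 2 modulo 217 is 15.

15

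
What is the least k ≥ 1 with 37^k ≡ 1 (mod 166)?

41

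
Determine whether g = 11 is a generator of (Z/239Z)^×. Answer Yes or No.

No

φ(239) = 239 − 1 = 238 = 2 · 7 · 17.
An element g generates (Z/239Z)^× iff g^(238/q) ≢ 1 (mod 239) for each prime q ∈ {2, 7, 17}.
11^119 ≡ 1 (mod 239)  [q = 2: ≡ 1 ✗]
11^34 ≡ 44 (mod 239)  [q = 7: ≢ 1 ✓]
11^14 ≡ 187 (mod 239)  [q = 17: ≢ 1 ✓]
11^119 ≡ 1 shows ord(11) | 119, strictly less than φ(239); not a primitive root.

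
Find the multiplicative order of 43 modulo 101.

50

ord(43) | φ(101) = 101 − 1 = 100 = 2^2 · 5^2.
Divisors of 100: 1, 2, 4, 5, 10, 20, 25, 50, 100.
Evaluate successive powers at the divisors of 100:
43^1 ≡ 43 (mod 101)
43^2 ≡ 31 (mod 101)
43^4 ≡ 52 (mod 101)
43^5 ≡ 14 (mod 101)
43^10 ≡ 95 (mod 101)
43^20 ≡ 36 (mod 101)
43^25 ≡ 100 (mod 101)
43^50 ≡ 1 (mod 101) ✓
The smallest such exponent is 50, so the order of 43 is 50.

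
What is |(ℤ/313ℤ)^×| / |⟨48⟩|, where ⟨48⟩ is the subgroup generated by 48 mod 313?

24

By Lagrange's theorem, ord_313(48) divides φ(313) = 313 − 1 = 312 = 2^3 · 3 · 13.
Divisors of 312: 1, 2, 3, 4, 6, 8, 12, 13, 24, 26, 39, 52, 78, 104, 156, 312.
Evaluate successive powers at the divisors of 312:
48^1 ≡ 48 (mod 313)
48^2 ≡ 113 (mod 313)
48^3 ≡ 103 (mod 313)
48^4 ≡ 249 (mod 313)
48^6 ≡ 280 (mod 313)
48^8 ≡ 27 (mod 313)
48^12 ≡ 150 (mod 313)
48^13 ≡ 1 (mod 313) ✓
So ord_313(48) = 13, hence |⟨48⟩| = 13.
[(Z/313Z)^× : ⟨48⟩] = 312/13 = 24.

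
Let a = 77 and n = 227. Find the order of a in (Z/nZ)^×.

113

Since 77 ∈ (Z/227Z)^×, its order divides φ(227) = 227 − 1 = 226 = 2 · 113.
Divisors of 226: 1, 2, 113, 226.
Evaluate successive powers at the divisors of 226:
77^1 ≡ 77 (mod 227)
77^2 ≡ 27 (mod 227)
77^113 ≡ 1 (mod 227) ✓
The smallest such exponent is 113, so the order of 77 is 113.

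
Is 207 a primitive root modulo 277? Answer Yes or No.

No

φ(277) = 277 − 1 = 276 = 2^2 · 3 · 23.
207 is a primitive root mod 277 iff 207^(φ(277)/q) ≢ 1 for every prime q | φ(277), i.e. q ∈ {2, 3, 23}.
207^138 ≡ 1 (mod 277)  [q = 2: ≡ 1 ✗]
207^92 ≡ 160 (mod 277)  [q = 3: ≢ 1 ✓]
207^12 ≡ 218 (mod 277)  [q = 23: ≢ 1 ✓]
207^138 ≡ 1 shows ord(207) | 138, strictly less than φ(277); not a primitive root.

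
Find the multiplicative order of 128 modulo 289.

136

ord(128) | φ(289) = φ(17^2) = 17·(17−1) = 272 = 2^4 · 17.
Divisors of 272: 1, 2, 4, 8, 16, 17, 34, 68, 136, 272.
Test each divisor d:
128^1 ≡ 128
128^2 ≡ 200
128^4 ≡ 118
128^8 ≡ 52
128^16 ≡ 103
128^17 ≡ 179
128^34 ≡ 251
128^68 ≡ 288
128^136 ≡ 1
The smallest such exponent is 136, so the order of 128 is 136.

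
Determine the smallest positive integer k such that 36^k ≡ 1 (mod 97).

6

The order of 36 must divide φ(97) = 97 − 1 = 96 = 2^5 · 3.
Divisors of 96: 1, 2, 3, 4, 6, 8, 12, 16, 24, 32, 48, 96.
Check 36^d mod 97 for each divisor in increasing order:
36^1 ≡ 36
36^2 ≡ 35
36^3 ≡ 96
36^4 ≡ 61
36^6 ≡ 1
The smallest such exponent is 6, so the order of 36 is 6.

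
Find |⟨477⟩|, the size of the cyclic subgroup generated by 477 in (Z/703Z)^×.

18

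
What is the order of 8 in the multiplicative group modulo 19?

The order of 8 must divide φ(19) = 19 − 1 = 18 = 2 · 3^2.
Divisors of 18: 1, 2, 3, 6, 9, 18.
Compute 8^d (mod 19) for the divisors d until we hit 1:
8^1 ≡ 8 (mod 19)
8^2 ≡ 7 (mod 19)
8^3 ≡ 18 (mod 19)
8^6 ≡ 1 (mod 19) ✓
Hence ord(8) = 6.

6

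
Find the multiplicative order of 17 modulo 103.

51

ord(17) | φ(103) = 103 − 1 = 102 = 2 · 3 · 17.
Divisors of 102: 1, 2, 3, 6, 17, 34, 51, 102.
Compute 17^d (mod 103) for the divisors d until we hit 1:
17^1 ≡ 17 (mod 103)
17^2 ≡ 83 (mod 103)
17^3 ≡ 72 (mod 103)
17^6 ≡ 34 (mod 103)
17^17 ≡ 46 (mod 103)
17^34 ≡ 56 (mod 103)
17^51 ≡ 1 (mod 103) ✓
The smallest such exponent is 51, so the order of 17 is 51.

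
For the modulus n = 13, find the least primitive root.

2

φ(13) = 13 − 1 = 12 = 2^2 · 3.
Test candidates g = 2, 3, … against the prime factors q ∈ {2, 3} of φ(13): g is a generator iff g^(12/q) ≢ 1 for every such q.
g = 2: 2^6 ≡ 12; 2^4 ≡ 3 — none is 1, so 2 is a primitive root.
So 2 is the smallest generator of (Z/13Z)^×.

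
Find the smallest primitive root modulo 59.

φ(59) = 59 − 1 = 58 = 2 · 29.
g is a primitive root iff g^(58/q) ≢ 1 (mod 59) for each prime q ∈ {2, 29}.
g = 2: 2^29 ≡ 58; 2^2 ≡ 4 — none is 1, so 2 is a primitive root.
So 2 is the smallest generator of (Z/59Z)^×.

2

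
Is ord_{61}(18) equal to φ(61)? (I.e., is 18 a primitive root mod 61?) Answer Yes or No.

Yes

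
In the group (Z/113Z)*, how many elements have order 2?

1

φ(113) = 113 − 1 = 112 = 2^4 · 7.
(Z/113Z)^× is cyclic (|G| = 112); a cyclic group of order m has exactly φ(d) elements of each order d | m, and none otherwise.
2 | 112, and φ(2) = 2 − 1 = 1.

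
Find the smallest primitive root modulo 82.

φ(82) = φ(2)·φ(41) = 1·40 = 40 = 2^3 · 5.
g is a primitive root iff g^(40/q) ≢ 1 (mod 82) for each prime q ∈ {2, 5}.
g = 2: gcd(2, 82) = 2 > 1, not a unit — skip.
g = 3: 3^20 ≡ 81; 3^8 ≡ 1 — hits 1, so not a primitive root.
g = 4: gcd(4, 82) = 2 > 1, not a unit — skip.
g = 5: 5^20 ≡ 1 — hits 1, so not a primitive root.
g = 6: gcd(6, 82) = 2 > 1, not a unit — skip.
g = 7: 7^20 ≡ 81; 7^8 ≡ 37 — none is 1, so 7 is a primitive root.
So 7 is the smallest generator of (Z/82Z)^×.

7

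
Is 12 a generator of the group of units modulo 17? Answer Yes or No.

φ(17) = 17 − 1 = 16 = 2^4.
Test 12^(16/q) mod 17 for each prime factor q of 16:
12^8 ≡ 16 (mod 17)  [q = 2: ≢ 1 ✓]
Every test exponent gives a nontrivial residue, hence 12 generates the full group.

Yes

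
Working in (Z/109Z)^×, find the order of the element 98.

108

The order of 98 must divide φ(109) = 109 − 1 = 108 = 2^2 · 3^3.
Divisors of 108: 1, 2, 3, 4, 6, 9, 12, 18, 27, 36, 54, 108.
Evaluate successive powers at the divisors of 108:
98^1 ≡ 98 (mod 109)
98^2 ≡ 12 (mod 109)
98^3 ≡ 86 (mod 109)
98^4 ≡ 35 (mod 109)
98^6 ≡ 93 (mod 109)
98^9 ≡ 41 (mod 109)
98^12 ≡ 38 (mod 109)
98^18 ≡ 46 (mod 109)
98^27 ≡ 33 (mod 109)
98^36 ≡ 45 (mod 109)
98^54 ≡ 108 (mod 109)
98^108 ≡ 1 (mod 109) ✓
The smallest such exponent is 108, so the order of 98 is 108.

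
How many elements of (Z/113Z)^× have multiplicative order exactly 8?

4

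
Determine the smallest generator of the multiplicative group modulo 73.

5

φ(73) = 73 − 1 = 72 = 2^3 · 3^2.
g is a primitive root iff g^(72/q) ≢ 1 (mod 73) for each prime q ∈ {2, 3}.
g = 2: 2^36 ≡ 1 — hits 1, so not a primitive root.
g = 3: 3^36 ≡ 1 — hits 1, so not a primitive root.
g = 4: 4^36 ≡ 1 — hits 1, so not a primitive root.
g = 5: 5^36 ≡ 72; 5^24 ≡ 8 — none is 1, so 5 is a primitive root.
So 5 is the smallest generator of (Z/73Z)^×.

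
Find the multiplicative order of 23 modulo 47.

46

The order of 23 must divide φ(47) = 47 − 1 = 46 = 2 · 23.
Divisors of 46: 1, 2, 23, 46.
Compute 23^d (mod 47) for the divisors d until we hit 1:
23^1 ≡ 23 (mod 47)
23^2 ≡ 12 (mod 47)
23^23 ≡ 46 (mod 47)
23^46 ≡ 1 (mod 47) ✓
Hence ord(23) = 46.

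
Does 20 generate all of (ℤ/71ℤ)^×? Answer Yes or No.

φ(71) = 71 − 1 = 70 = 2 · 5 · 7.
An element g generates (Z/71Z)^× iff g^(70/q) ≢ 1 (mod 71) for each prime q ∈ {2, 5, 7}.
20^35 ≡ 1 (mod 71)  [q = 2: ≡ 1 ✗]
20^14 ≡ 1 (mod 71)  [q = 5: ≡ 1 ✗]
20^10 ≡ 48 (mod 71)  [q = 7: ≢ 1 ✓]
The check at q = 2 fails, so 20 generates a proper subgroup.

No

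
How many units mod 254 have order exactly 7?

φ(254) = φ(2)·φ(127) = 1·126 = 126 = 2 · 3^2 · 7.
In a cyclic group of order 126, there are φ(d) elements of order d for each divisor d of 126, and zero for non-divisors.
7 | 126, and φ(7) = 7 − 1 = 6.

6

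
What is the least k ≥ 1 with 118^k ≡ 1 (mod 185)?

36

Since 118 ∈ (Z/185Z)^×, its order divides φ(185) = φ(5·37) = (5−1)·(37−1) = 4·36 = 144 = 2^4 · 3^2.
Divisors of 144: 1, 2, 3, 4, 6, 8, 9, 12, 16, 18, 24, 36, 48, 72, 144.
Compute 118^d (mod 185) for the divisors d until we hit 1:
118^1 ≡ 118 (mod 185)
118^2 ≡ 49 (mod 185)
118^3 ≡ 47 (mod 185)
118^4 ≡ 181 (mod 185)
118^6 ≡ 174 (mod 185)
118^8 ≡ 16 (mod 185)
118^9 ≡ 38 (mod 185)
118^12 ≡ 121 (mod 185)
118^16 ≡ 71 (mod 185)
118^18 ≡ 149 (mod 185)
118^24 ≡ 26 (mod 185)
118^36 ≡ 1 (mod 185) ✓
Therefore the multiplicative order of 118 modulo 185 is 36.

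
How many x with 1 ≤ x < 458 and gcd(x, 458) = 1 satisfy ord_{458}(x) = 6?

2

φ(458) = φ(2)·φ(229) = 1·228 = 228 = 2^2 · 3 · 19.
Since (Z/458Z)^× is cyclic of order 228, the number of elements of order d is φ(d) when d | 228 and 0 otherwise.
6 = 2 · 3 divides 228, and φ(6) = 2.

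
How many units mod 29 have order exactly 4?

2

φ(29) = 29 − 1 = 28 = 2^2 · 7.
In a cyclic group of order 28, there are φ(d) elements of order d for each divisor d of 28, and zero for non-divisors.
4 = 2^2 divides 28, and φ(4) = 2.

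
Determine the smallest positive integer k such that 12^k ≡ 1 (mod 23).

The order of 12 must divide φ(23) = 23 − 1 = 22 = 2 · 11.
Divisors of 22: 1, 2, 11, 22.
Check 12^d mod 23 for each divisor in increasing order:
12^1 ≡ 12 (mod 23)
12^2 ≡ 6 (mod 23)
12^11 ≡ 1 (mod 23) ✓
Therefore the multiplicative order of 12 modulo 23 is 11.

11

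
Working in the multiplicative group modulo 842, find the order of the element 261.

420

ord(261) | φ(842) = φ(2)·φ(421) = 1·420 = 420 = 2^2 · 3 · 5 · 7.
Divisors of 420: 1, 2, 3, 4, 5, 6, 7, 10, 12, 14, 15, 20, 21, 28, 30, 35, 42, 60, 70, 84, 105, 140, 210, 420.
Evaluate successive powers at the divisors of 420:
261^1 ≡ 261
261^2 ≡ 761
261^3 ≡ 751
261^4 ≡ 667
261^5 ≡ 635
261^6 ≡ 703
261^7 ≡ 769
261^10 ≡ 749
261^12 ≡ 797
261^14 ≡ 277
261^15 ≡ 727
261^20 ≡ 229
261^21 ≡ 829
261^28 ≡ 107
261^30 ≡ 595
261^35 ≡ 609
261^42 ≡ 169
261^60 ≡ 385
261^70 ≡ 401
261^84 ≡ 775
261^105 ≡ 29
261^140 ≡ 821
261^210 ≡ 841
261^420 ≡ 1
Therefore the multiplicative order of 261 modulo 842 is 420.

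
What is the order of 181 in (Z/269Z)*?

268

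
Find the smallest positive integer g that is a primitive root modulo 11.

2

φ(11) = 11 − 1 = 10 = 2 · 5.
g is a primitive root iff g^(10/q) ≢ 1 (mod 11) for each prime q ∈ {2, 5}.
g = 2: 2^5 ≡ 10; 2^2 ≡ 4 — none is 1, so 2 is a primitive root.
The smallest primitive root modulo 11 is 2.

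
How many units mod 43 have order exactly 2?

1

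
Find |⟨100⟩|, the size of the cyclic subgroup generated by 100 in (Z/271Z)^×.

5

The order of 100 must divide φ(271) = 271 − 1 = 270 = 2 · 3^3 · 5.
Divisors of 270: 1, 2, 3, 5, 6, 9, 10, 15, 18, 27, 30, 45, 54, 90, 135, 270.
Evaluate successive powers at the divisors of 270:
100^1 ≡ 100
100^2 ≡ 244
100^3 ≡ 10
100^5 ≡ 1
The smallest such exponent is 5, so the order of 100 is 5.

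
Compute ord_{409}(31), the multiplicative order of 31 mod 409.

8

By Lagrange's theorem, ord_409(31) divides φ(409) = 409 − 1 = 408 = 2^3 · 3 · 17.
Divisors of 408: 1, 2, 3, 4, 6, 8, 12, 17, 24, 34, 51, 68, 102, 136, 204, 408.
Check 31^d mod 409 for each divisor in increasing order:
31^1 ≡ 31 (mod 409)
31^2 ≡ 143 (mod 409)
31^3 ≡ 343 (mod 409)
31^4 ≡ 408 (mod 409)
31^6 ≡ 266 (mod 409)
31^8 ≡ 1 (mod 409) ✓
Hence ord(31) = 8.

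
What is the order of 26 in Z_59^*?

By Lagrange's theorem, ord_59(26) divides φ(59) = 59 − 1 = 58 = 2 · 29.
Divisors of 58: 1, 2, 29, 58.
Check 26^d mod 59 for each divisor in increasing order:
26^1 ≡ 26 (mod 59)
26^2 ≡ 27 (mod 59)
26^29 ≡ 1 (mod 59) ✓
The smallest such exponent is 29, so the order of 26 is 29.

29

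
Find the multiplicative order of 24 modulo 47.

The order of 24 must divide φ(47) = 47 − 1 = 46 = 2 · 23.
Divisors of 46: 1, 2, 23, 46.
Test each divisor d:
24^1 ≡ 24
24^2 ≡ 12
24^23 ≡ 1
Hence ord(24) = 23.

23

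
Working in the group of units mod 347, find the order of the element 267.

173

By Lagrange's theorem, ord_347(267) divides φ(347) = 347 − 1 = 346 = 2 · 173.
Divisors of 346: 1, 2, 173, 346.
Evaluate successive powers at the divisors of 346:
267^1 ≡ 267 (mod 347)
267^2 ≡ 154 (mod 347)
267^173 ≡ 1 (mod 347) ✓
Therefore the multiplicative order of 267 modulo 347 is 173.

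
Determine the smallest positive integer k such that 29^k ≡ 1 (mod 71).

ord(29) | φ(71) = 71 − 1 = 70 = 2 · 5 · 7.
Divisors of 70: 1, 2, 5, 7, 10, 14, 35, 70.
Evaluate successive powers at the divisors of 70:
29^1 ≡ 29
29^2 ≡ 60
29^5 ≡ 30
29^7 ≡ 25
29^10 ≡ 48
29^14 ≡ 57
29^35 ≡ 1
Therefore the multiplicative order of 29 modulo 71 is 35.

35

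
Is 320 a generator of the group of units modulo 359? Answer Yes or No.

φ(359) = 359 − 1 = 358 = 2 · 179.
It suffices to check that the order of 320 is not a proper divisor of 358: compute 320^(358/q) for q ∈ {2, 179}.
320^179 ≡ 1 (mod 359)  [q = 2: ≡ 1 ✗]
320^2 ≡ 85 (mod 359)  [q = 179: ≢ 1 ✓]
Since 320^179 ≡ 1, the order of 320 divides 179 < 358, so 320 is not a primitive root.

No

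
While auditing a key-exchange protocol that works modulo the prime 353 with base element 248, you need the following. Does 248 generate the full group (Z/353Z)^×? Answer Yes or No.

φ(353) = 353 − 1 = 352 = 2^5 · 11.
248 is a primitive root mod 353 iff 248^(φ(353)/q) ≢ 1 for every prime q | φ(353), i.e. q ∈ {2, 11}.
248^176 ≡ 352 (mod 353)  [q = 2: ≢ 1 ✓]
248^32 ≡ 185 (mod 353)  [q = 11: ≢ 1 ✓]
None equal 1, so ord_353(248) = 352: 248 is a primitive root.

Yes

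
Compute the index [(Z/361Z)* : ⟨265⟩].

ord(265) | φ(361) = φ(19^2) = 19·(19−1) = 342 = 2 · 3^2 · 19.
Divisors of 342: 1, 2, 3, 6, 9, 18, 19, 38, 57, 114, 171, 342.
Evaluate successive powers at the divisors of 342:
265^1 ≡ 265 (mod 361)
265^2 ≡ 191 (mod 361)
265^3 ≡ 75 (mod 361)
265^6 ≡ 210 (mod 361)
265^9 ≡ 227 (mod 361)
265^18 ≡ 267 (mod 361)
265^19 ≡ 360 (mod 361)
265^38 ≡ 1 (mod 361) ✓
The order of 265 is 38, so the subgroup it generates has 38 elements.
Index = |(Z/361Z)^×| / |⟨265⟩| = 342 / 38 = 9.

9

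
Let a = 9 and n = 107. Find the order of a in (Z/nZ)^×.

By Lagrange's theorem, ord_107(9) divides φ(107) = 107 − 1 = 106 = 2 · 53.
Divisors of 106: 1, 2, 53, 106.
Check 9^d mod 107 for each divisor in increasing order:
9^1 ≡ 9
9^2 ≡ 81
9^53 ≡ 1
So ord_107(9) = 53.

53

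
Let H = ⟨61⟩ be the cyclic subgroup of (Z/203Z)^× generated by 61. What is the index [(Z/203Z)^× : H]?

2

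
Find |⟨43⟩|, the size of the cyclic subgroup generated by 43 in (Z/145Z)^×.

28

Since 43 ∈ (Z/145Z)^×, its order divides φ(145) = φ(5·29) = (5−1)·(29−1) = 4·28 = 112 = 2^4 · 7.
Divisors of 112: 1, 2, 4, 7, 8, 14, 16, 28, 56, 112.
Check 43^d mod 145 for each divisor in increasing order:
43^1 ≡ 43
43^2 ≡ 109
43^4 ≡ 136
43^7 ≡ 12
43^8 ≡ 81
43^14 ≡ 144
43^16 ≡ 36
43^28 ≡ 1
The smallest such exponent is 28, so the order of 43 is 28.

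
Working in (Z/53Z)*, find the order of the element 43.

26

Since 43 ∈ (Z/53Z)^×, its order divides φ(53) = 53 − 1 = 52 = 2^2 · 13.
Divisors of 52: 1, 2, 4, 13, 26, 52.
Test each divisor d:
43^1 ≡ 43
43^2 ≡ 47
43^4 ≡ 36
43^13 ≡ 52
43^26 ≡ 1
Therefore the multiplicative order of 43 modulo 53 is 26.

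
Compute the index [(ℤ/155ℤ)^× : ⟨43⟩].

2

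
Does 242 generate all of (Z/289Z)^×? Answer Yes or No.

φ(289) = φ(17^2) = 17·(17−1) = 272 = 2^4 · 17.
242 is a primitive root mod 289 iff 242^(φ(289)/q) ≢ 1 for every prime q | φ(289), i.e. q ∈ {2, 17}.
242^136 ≡ 1 (mod 289)  [q = 2: ≡ 1 ✗]
242^16 ≡ 239 (mod 289)  [q = 17: ≢ 1 ✓]
The check at q = 2 fails, so 242 generates a proper subgroup.

No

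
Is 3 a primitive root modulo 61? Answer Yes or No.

No

φ(61) = 61 − 1 = 60 = 2^2 · 3 · 5.
It suffices to check that the order of 3 is not a proper divisor of 60: compute 3^(60/q) for q ∈ {2, 3, 5}.
3^30 ≡ 1 (mod 61)  [q = 2: ≡ 1 ✗]
3^20 ≡ 1 (mod 61)  [q = 3: ≡ 1 ✗]
3^12 ≡ 9 (mod 61)  [q = 5: ≢ 1 ✓]
3^30 ≡ 1 shows ord(3) | 30, strictly less than φ(61); not a primitive root.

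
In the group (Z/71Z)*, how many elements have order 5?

4

φ(71) = 71 − 1 = 70 = 2 · 5 · 7.
Since (Z/71Z)^× is cyclic of order 70, the number of elements of order d is φ(d) when d | 70 and 0 otherwise.
5 | 70, and φ(5) = 5 − 1 = 4.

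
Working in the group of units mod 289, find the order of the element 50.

34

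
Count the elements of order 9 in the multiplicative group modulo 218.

φ(218) = φ(2)·φ(109) = 1·108 = 108 = 2^2 · 3^3.
(Z/218Z)^× is cyclic (|G| = 108); a cyclic group of order m has exactly φ(d) elements of each order d | m, and none otherwise.
9 = 3^2 divides 108, and φ(9) = 6.

6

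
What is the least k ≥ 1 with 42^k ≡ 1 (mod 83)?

ord(42) | φ(83) = 83 − 1 = 82 = 2 · 41.
Divisors of 82: 1, 2, 41, 82.
Evaluate successive powers at the divisors of 82:
42^1 ≡ 42 (mod 83)
42^2 ≡ 21 (mod 83)
42^41 ≡ 82 (mod 83)
42^82 ≡ 1 (mod 83) ✓
The smallest such exponent is 82, so the order of 42 is 82.

82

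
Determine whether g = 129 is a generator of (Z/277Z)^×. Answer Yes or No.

φ(277) = 277 − 1 = 276 = 2^2 · 3 · 23.
129 is a primitive root mod 277 iff 129^(φ(277)/q) ≢ 1 for every prime q | φ(277), i.e. q ∈ {2, 3, 23}.
129^138 ≡ 276 (mod 277)  [q = 2: ≢ 1 ✓]
129^92 ≡ 1 (mod 277)  [q = 3: ≡ 1 ✗]
129^12 ≡ 273 (mod 277)  [q = 23: ≢ 1 ✓]
129^92 ≡ 1 shows ord(129) | 92, strictly less than φ(277); not a primitive root.

No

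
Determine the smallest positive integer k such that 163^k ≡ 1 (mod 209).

The order of 163 must divide φ(209) = φ(11·19) = (11−1)·(19−1) = 10·18 = 180 = 2^2 · 3^2 · 5.
Divisors of 180: 1, 2, 3, 4, 5, 6, 9, 10, 12, 15, 18, 20, 30, 36, 45, 60, 90, 180.
Compute 163^d (mod 209) for the divisors d until we hit 1:
163^1 ≡ 163 (mod 209)
163^2 ≡ 26 (mod 209)
163^3 ≡ 58 (mod 209)
163^4 ≡ 49 (mod 209)
163^5 ≡ 45 (mod 209)
163^6 ≡ 20 (mod 209)
163^9 ≡ 115 (mod 209)
163^10 ≡ 144 (mod 209)
163^12 ≡ 191 (mod 209)
163^15 ≡ 1 (mod 209) ✓
Therefore the multiplicative order of 163 modulo 209 is 15.

15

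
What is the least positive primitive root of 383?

5

φ(383) = 383 − 1 = 382 = 2 · 191.
Test candidates g = 2, 3, … against the prime factors q ∈ {2, 191} of φ(383): g is a generator iff g^(382/q) ≢ 1 for every such q.
g = 2: 2^191 ≡ 1 — hits 1, so not a primitive root.
g = 3: 3^191 ≡ 1 — hits 1, so not a primitive root.
g = 4: 4^191 ≡ 1 — hits 1, so not a primitive root.
g = 5: 5^191 ≡ 382; 5^2 ≡ 25 — none is 1, so 5 is a primitive root.
The smallest primitive root modulo 383 is 5.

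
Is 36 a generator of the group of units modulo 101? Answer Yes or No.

φ(101) = 101 − 1 = 100 = 2^2 · 5^2.
36 is a primitive root mod 101 iff 36^(φ(101)/q) ≢ 1 for every prime q | φ(101), i.e. q ∈ {2, 5}.
36^50 ≡ 1 (mod 101)  [q = 2: ≡ 1 ✗]
36^20 ≡ 1 (mod 101)  [q = 5: ≡ 1 ✗]
The check at q = 2 fails, so 36 generates a proper subgroup.

No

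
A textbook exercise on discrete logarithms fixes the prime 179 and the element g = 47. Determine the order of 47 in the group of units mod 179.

By Lagrange's theorem, ord_179(47) divides φ(179) = 179 − 1 = 178 = 2 · 89.
Divisors of 178: 1, 2, 89, 178.
Test each divisor d:
47^1 ≡ 47 (mod 179)
47^2 ≡ 61 (mod 179)
47^89 ≡ 1 (mod 179) ✓
Hence ord(47) = 89.

89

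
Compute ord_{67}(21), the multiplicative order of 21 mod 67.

33

ord(21) | φ(67) = 67 − 1 = 66 = 2 · 3 · 11.
Divisors of 66: 1, 2, 3, 6, 11, 22, 33, 66.
Test each divisor d:
21^1 ≡ 21 (mod 67)
21^2 ≡ 39 (mod 67)
21^3 ≡ 15 (mod 67)
21^6 ≡ 24 (mod 67)
21^11 ≡ 37 (mod 67)
21^22 ≡ 29 (mod 67)
21^33 ≡ 1 (mod 67) ✓
The smallest such exponent is 33, so the order of 21 is 33.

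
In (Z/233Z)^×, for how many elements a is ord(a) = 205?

0

φ(233) = 233 − 1 = 232 = 2^3 · 29.
In a cyclic group of order 232, there are φ(d) elements of order d for each divisor d of 232, and zero for non-divisors.
Since 205 ∤ 232, the count is 0.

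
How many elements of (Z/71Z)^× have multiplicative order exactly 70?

φ(71) = 71 − 1 = 70 = 2 · 5 · 7.
(Z/71Z)^× is cyclic (|G| = 70); a cyclic group of order m has exactly φ(d) elements of each order d | m, and none otherwise.
70 = 2 · 5 · 7 divides 70, and φ(70) = 24.

24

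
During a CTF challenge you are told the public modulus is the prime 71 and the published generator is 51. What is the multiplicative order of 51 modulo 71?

14

Since 51 ∈ (Z/71Z)^×, its order divides φ(71) = 71 − 1 = 70 = 2 · 5 · 7.
Divisors of 70: 1, 2, 5, 7, 10, 14, 35, 70.
Compute 51^d (mod 71) for the divisors d until we hit 1:
51^1 ≡ 51 (mod 71)
51^2 ≡ 45 (mod 71)
51^5 ≡ 41 (mod 71)
51^7 ≡ 70 (mod 71)
51^10 ≡ 48 (mod 71)
51^14 ≡ 1 (mod 71) ✓
The smallest such exponent is 14, so the order of 51 is 14.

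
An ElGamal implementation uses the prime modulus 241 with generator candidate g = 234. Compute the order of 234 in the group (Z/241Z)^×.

By Lagrange's theorem, ord_241(234) divides φ(241) = 241 − 1 = 240 = 2^4 · 3 · 5.
Divisors of 240: 1, 2, 3, 4, 5, 6, 8, 10, 12, 15, 16, 20, 24, 30, 40, 48, 60, 80, 120, 240.
Evaluate successive powers at the divisors of 240:
234^1 ≡ 234
234^2 ≡ 49
234^3 ≡ 139
234^4 ≡ 232
234^5 ≡ 63
234^6 ≡ 41
234^8 ≡ 81
234^10 ≡ 113
234^12 ≡ 235
234^15 ≡ 130
234^16 ≡ 54
234^20 ≡ 237
234^24 ≡ 36
234^30 ≡ 30
234^40 ≡ 16
234^48 ≡ 91
234^60 ≡ 177
234^80 ≡ 15
234^120 ≡ 240
234^240 ≡ 1
Therefore the multiplicative order of 234 modulo 241 is 240.

240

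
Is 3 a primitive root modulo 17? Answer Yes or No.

φ(17) = 17 − 1 = 16 = 2^4.
It suffices to check that the order of 3 is not a proper divisor of 16: compute 3^(16/q) for q ∈ {2}.
3^8 ≡ 16 (mod 17)  [q = 2: ≢ 1 ✓]
None equal 1, so ord_17(3) = 16: 3 is a primitive root.

Yes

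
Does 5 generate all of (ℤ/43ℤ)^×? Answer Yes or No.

Yes

φ(43) = 43 − 1 = 42 = 2 · 3 · 7.
An element g generates (Z/43Z)^× iff g^(42/q) ≢ 1 (mod 43) for each prime q ∈ {2, 3, 7}.
5^21 ≡ 42 (mod 43)  [q = 2: ≢ 1 ✓]
5^14 ≡ 36 (mod 43)  [q = 3: ≢ 1 ✓]
5^6 ≡ 16 (mod 43)  [q = 7: ≢ 1 ✓]
All checks pass, so 5 has order 42 and is a primitive root modulo 43.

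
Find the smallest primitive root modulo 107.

2

φ(107) = 107 − 1 = 106 = 2 · 53.
g is a primitive root iff g^(106/q) ≢ 1 (mod 107) for each prime q ∈ {2, 53}.
g = 2: 2^53 ≡ 106; 2^2 ≡ 4 — none is 1, so 2 is a primitive root.
Hence the least primitive root of 107 is 2.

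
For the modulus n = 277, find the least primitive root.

φ(277) = 277 − 1 = 276 = 2^2 · 3 · 23.
Test candidates g = 2, 3, … against the prime factors q ∈ {2, 3, 23} of φ(277): g is a generator iff g^(276/q) ≢ 1 for every such q.
g = 2: 2^138 ≡ 276; 2^92 ≡ 1 — hits 1, so not a primitive root.
g = 3: 3^138 ≡ 1 — hits 1, so not a primitive root.
g = 4: 4^138 ≡ 1 — hits 1, so not a primitive root.
g = 5: 5^138 ≡ 276; 5^92 ≡ 116; 5^12 ≡ 27 — none is 1, so 5 is a primitive root.
Hence the least primitive root of 277 is 5.

5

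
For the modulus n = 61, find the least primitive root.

φ(61) = 61 − 1 = 60 = 2^2 · 3 · 5.
Test candidates g = 2, 3, … against the prime factors q ∈ {2, 3, 5} of φ(61): g is a generator iff g^(60/q) ≢ 1 for every such q.
g = 2: 2^30 ≡ 60; 2^20 ≡ 47; 2^12 ≡ 9 — none is 1, so 2 is a primitive root.
Hence the least primitive root of 61 is 2.

2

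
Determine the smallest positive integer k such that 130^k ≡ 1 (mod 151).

ord(130) | φ(151) = 151 − 1 = 150 = 2 · 3 · 5^2.
Divisors of 150: 1, 2, 3, 5, 6, 10, 15, 25, 30, 50, 75, 150.
Test each divisor d:
130^1 ≡ 130 (mod 151)
130^2 ≡ 139 (mod 151)
130^3 ≡ 101 (mod 151)
130^5 ≡ 147 (mod 151)
130^6 ≡ 84 (mod 151)
130^10 ≡ 16 (mod 151)
130^15 ≡ 87 (mod 151)
130^25 ≡ 33 (mod 151)
130^30 ≡ 19 (mod 151)
130^50 ≡ 32 (mod 151)
130^75 ≡ 150 (mod 151)
130^150 ≡ 1 (mod 151) ✓
The smallest such exponent is 150, so the order of 130 is 150.

150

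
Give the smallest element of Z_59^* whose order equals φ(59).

2

φ(59) = 59 − 1 = 58 = 2 · 29.
Test candidates g = 2, 3, … against the prime factors q ∈ {2, 29} of φ(59): g is a generator iff g^(58/q) ≢ 1 for every such q.
g = 2: 2^29 ≡ 58; 2^2 ≡ 4 — none is 1, so 2 is a primitive root.
So 2 is the smallest generator of (Z/59Z)^×.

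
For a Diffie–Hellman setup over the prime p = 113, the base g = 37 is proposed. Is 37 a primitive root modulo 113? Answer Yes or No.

φ(113) = 113 − 1 = 112 = 2^4 · 7.
37 is a primitive root mod 113 iff 37^(φ(113)/q) ≢ 1 for every prime q | φ(113), i.e. q ∈ {2, 7}.
37^56 ≡ 112 (mod 113)  [q = 2: ≢ 1 ✓]
37^16 ≡ 106 (mod 113)  [q = 7: ≢ 1 ✓]
All checks pass, so 37 has order 112 and is a primitive root modulo 113.

Yes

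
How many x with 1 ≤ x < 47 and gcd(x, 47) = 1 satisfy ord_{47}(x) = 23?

φ(47) = 47 − 1 = 46 = 2 · 23.
Since (Z/47Z)^× is cyclic of order 46, the number of elements of order d is φ(d) when d | 46 and 0 otherwise.
23 | 46, and φ(23) = 23 − 1 = 22.

22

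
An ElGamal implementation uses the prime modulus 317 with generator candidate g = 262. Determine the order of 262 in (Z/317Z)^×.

The order of 262 must divide φ(317) = 317 − 1 = 316 = 2^2 · 79.
Divisors of 316: 1, 2, 4, 79, 158, 316.
Test each divisor d:
262^1 ≡ 262
262^2 ≡ 172
262^4 ≡ 103
262^79 ≡ 203
262^158 ≡ 316
262^316 ≡ 1
So ord_317(262) = 316.

316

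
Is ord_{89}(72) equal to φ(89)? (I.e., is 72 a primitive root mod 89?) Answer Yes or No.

No

φ(89) = 89 − 1 = 88 = 2^3 · 11.
72 is a primitive root mod 89 iff 72^(φ(89)/q) ≢ 1 for every prime q | φ(89), i.e. q ∈ {2, 11}.
72^44 ≡ 1 (mod 89)  [q = 2: ≡ 1 ✗]
72^8 ≡ 8 (mod 89)  [q = 11: ≢ 1 ✓]
Since 72^44 ≡ 1, the order of 72 divides 44 < 88, so 72 is not a primitive root.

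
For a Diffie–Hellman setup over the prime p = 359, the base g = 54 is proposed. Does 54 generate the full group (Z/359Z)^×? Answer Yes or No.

No

φ(359) = 359 − 1 = 358 = 2 · 179.
Test 54^(358/q) mod 359 for each prime factor q of 358:
54^179 ≡ 1 (mod 359)  [q = 2: ≡ 1 ✗]
54^2 ≡ 44 (mod 359)  [q = 179: ≢ 1 ✓]
The check at q = 2 fails, so 54 generates a proper subgroup.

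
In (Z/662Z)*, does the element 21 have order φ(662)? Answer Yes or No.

No

φ(662) = φ(2)·φ(331) = 1·330 = 330 = 2 · 3 · 5 · 11.
21 is a primitive root mod 662 iff 21^(φ(662)/q) ≢ 1 for every prime q | φ(662), i.e. q ∈ {2, 3, 5, 11}.
21^165 ≡ 1 (mod 662)  [q = 2: ≡ 1 ✗]
21^110 ≡ 299 (mod 662)  [q = 3: ≢ 1 ✓]
21^66 ≡ 455 (mod 662)  [q = 5: ≢ 1 ✓]
21^30 ≡ 511 (mod 662)  [q = 11: ≢ 1 ✓]
21^165 ≡ 1 shows ord(21) | 165, strictly less than φ(662); not a primitive root.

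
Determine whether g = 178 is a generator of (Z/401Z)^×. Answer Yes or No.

No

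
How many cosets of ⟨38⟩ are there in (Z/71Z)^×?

2

By Lagrange's theorem, ord_71(38) divides φ(71) = 71 − 1 = 70 = 2 · 5 · 7.
Divisors of 70: 1, 2, 5, 7, 10, 14, 35, 70.
Evaluate successive powers at the divisors of 70:
38^1 ≡ 38 (mod 71)
38^2 ≡ 24 (mod 71)
38^5 ≡ 20 (mod 71)
38^7 ≡ 54 (mod 71)
38^10 ≡ 45 (mod 71)
38^14 ≡ 5 (mod 71)
38^35 ≡ 1 (mod 71) ✓
Thus |⟨38⟩| = ord(38) = 35.
Index = |(Z/71Z)^×| / |⟨38⟩| = 70 / 35 = 2.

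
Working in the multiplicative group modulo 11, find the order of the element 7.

ord(7) | φ(11) = 11 − 1 = 10 = 2 · 5.
Divisors of 10: 1, 2, 5, 10.
Check 7^d mod 11 for each divisor in increasing order:
7^1 ≡ 7 (mod 11)
7^2 ≡ 5 (mod 11)
7^5 ≡ 10 (mod 11)
7^10 ≡ 1 (mod 11) ✓
So ord_11(7) = 10.

10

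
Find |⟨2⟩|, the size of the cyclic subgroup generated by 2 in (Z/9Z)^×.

6

Since 2 ∈ (Z/9Z)^×, its order divides φ(9) = φ(3^2) = 3·(3−1) = 6 = 2 · 3.
Divisors of 6: 1, 2, 3, 6.
Test each divisor d:
2^1 ≡ 2 (mod 9)
2^2 ≡ 4 (mod 9)
2^3 ≡ 8 (mod 9)
2^6 ≡ 1 (mod 9) ✓
Therefore the multiplicative order of 2 modulo 9 is 6.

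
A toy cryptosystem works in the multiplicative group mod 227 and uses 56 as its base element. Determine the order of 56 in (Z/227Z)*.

ord(56) | φ(227) = 227 − 1 = 226 = 2 · 113.
Divisors of 226: 1, 2, 113, 226.
Compute 56^d (mod 227) for the divisors d until we hit 1:
56^1 ≡ 56 (mod 227)
56^2 ≡ 185 (mod 227)
56^113 ≡ 226 (mod 227)
56^226 ≡ 1 (mod 227) ✓
So ord_227(56) = 226.

226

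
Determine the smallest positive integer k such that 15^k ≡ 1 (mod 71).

35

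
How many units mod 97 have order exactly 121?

0

φ(97) = 97 − 1 = 96 = 2^5 · 3.
Since (Z/97Z)^× is cyclic of order 96, the number of elements of order d is φ(d) when d | 96 and 0 otherwise.
Since 121 ∤ 96, the count is 0.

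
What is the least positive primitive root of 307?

φ(307) = 307 − 1 = 306 = 2 · 3^2 · 17.
Test candidates g = 2, 3, … against the prime factors q ∈ {2, 3, 17} of φ(307): g is a generator iff g^(306/q) ≢ 1 for every such q.
g = 2: 2^153 ≡ 306; 2^102 ≡ 1 — hits 1, so not a primitive root.
g = 3: 3^153 ≡ 306; 3^102 ≡ 1 — hits 1, so not a primitive root.
g = 4: 4^153 ≡ 1 — hits 1, so not a primitive root.
g = 5: 5^153 ≡ 306; 5^102 ≡ 289; 5^18 ≡ 81 — none is 1, so 5 is a primitive root.
Hence the least primitive root of 307 is 5.

5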